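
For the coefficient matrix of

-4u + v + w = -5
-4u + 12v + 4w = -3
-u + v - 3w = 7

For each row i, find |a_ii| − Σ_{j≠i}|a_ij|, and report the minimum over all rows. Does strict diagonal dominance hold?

1

row 1: |-4| − (1+1) = 2
row 2: |12| − (4+4) = 4
row 3: |-3| − (1+1) = 1
minimum over rows = 1 → strictly diagonally dominant (convergence guaranteed)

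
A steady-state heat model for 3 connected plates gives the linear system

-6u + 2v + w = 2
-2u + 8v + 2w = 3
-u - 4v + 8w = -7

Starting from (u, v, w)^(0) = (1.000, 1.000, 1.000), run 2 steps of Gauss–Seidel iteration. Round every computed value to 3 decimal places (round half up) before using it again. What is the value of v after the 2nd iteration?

0.466

Iteration 1:
  u = (2 - (2)·1.000 - (1)·1.000) / (-6) = 0.167
  v = (3 - (-2)·0.167 - (2)·1.000) / (8) = 0.167
  w = (-7 - (-1)·0.167 - (-4)·0.167) / (8) = -0.771
Iteration 2:
  u = (2 - (2)·0.167 - (1)·-0.771) / (-6) = -0.406
  v = (3 - (-2)·-0.406 - (2)·-0.771) / (8) = 0.466
  w = (-7 - (-1)·-0.406 - (-4)·0.466) / (8) = -0.693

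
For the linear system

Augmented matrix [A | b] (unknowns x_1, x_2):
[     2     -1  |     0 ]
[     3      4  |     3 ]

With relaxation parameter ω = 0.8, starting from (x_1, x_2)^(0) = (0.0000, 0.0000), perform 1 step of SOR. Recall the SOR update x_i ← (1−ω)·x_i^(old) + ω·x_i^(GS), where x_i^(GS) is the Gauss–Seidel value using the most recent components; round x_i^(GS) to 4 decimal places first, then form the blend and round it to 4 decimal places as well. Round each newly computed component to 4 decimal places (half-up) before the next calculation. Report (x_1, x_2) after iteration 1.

Iteration 1:
  x_1: GS value = (0 - (-1)·0.0000) / (2) = 0.0000;  x_1 ← (1−ω)·0.0000 + ω·0.0000 = 0.0000
  x_2: GS value = (3 - (3)·0.0000) / (4) = 0.7500;  x_2 ← (1−ω)·0.0000 + ω·0.7500 = 0.6000

(0.0000, 0.6000)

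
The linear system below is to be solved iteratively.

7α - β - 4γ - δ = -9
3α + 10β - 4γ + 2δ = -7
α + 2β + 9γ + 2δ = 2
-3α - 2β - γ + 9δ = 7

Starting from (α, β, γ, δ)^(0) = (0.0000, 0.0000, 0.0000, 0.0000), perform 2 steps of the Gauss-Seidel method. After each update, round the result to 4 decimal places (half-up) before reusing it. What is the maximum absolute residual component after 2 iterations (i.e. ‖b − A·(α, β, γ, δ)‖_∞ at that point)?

0.5897

Iteration 1:
  α = (-9 - (-1)·0.0000 - (-4)·0.0000 - (-1)·0.0000) / (7) = -1.2857
  β = (-7 - (3)·-1.2857 - (-4)·0.0000 - (2)·0.0000) / (10) = -0.3143
  γ = (2 - (1)·-1.2857 - (2)·-0.3143 - (2)·0.0000) / (9) = 0.4349
  δ = (7 - (-3)·-1.2857 - (-2)·-0.3143 - (-1)·0.4349) / (9) = 0.3277
Iteration 2:
  α = (-9 - (-1)·-0.3143 - (-4)·0.4349 - (-1)·0.3277) / (7) = -1.0353
  β = (-7 - (3)·-1.0353 - (-4)·0.4349 - (2)·0.3277) / (10) = -0.2810
  γ = (2 - (1)·-1.0353 - (2)·-0.2810 - (2)·0.3277) / (9) = 0.3269
  δ = (7 - (-3)·-1.0353 - (-2)·-0.2810 - (-1)·0.3269) / (9) = 0.4066
Residual b − A·x = (-0.3197, -0.5897, -0.1580, -0.0004); ∞-norm = 0.5897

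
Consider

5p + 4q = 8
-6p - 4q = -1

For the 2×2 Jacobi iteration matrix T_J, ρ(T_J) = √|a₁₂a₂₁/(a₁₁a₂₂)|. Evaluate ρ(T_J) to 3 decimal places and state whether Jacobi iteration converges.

a₁₂a₂₁/(a₁₁a₂₂) = (4)·(-6) / ((5)·(-4)) = 1.200000
ρ = √|1.200000| = √1.200000 = 1.095
ρ > 1, so Jacobi diverges

1.095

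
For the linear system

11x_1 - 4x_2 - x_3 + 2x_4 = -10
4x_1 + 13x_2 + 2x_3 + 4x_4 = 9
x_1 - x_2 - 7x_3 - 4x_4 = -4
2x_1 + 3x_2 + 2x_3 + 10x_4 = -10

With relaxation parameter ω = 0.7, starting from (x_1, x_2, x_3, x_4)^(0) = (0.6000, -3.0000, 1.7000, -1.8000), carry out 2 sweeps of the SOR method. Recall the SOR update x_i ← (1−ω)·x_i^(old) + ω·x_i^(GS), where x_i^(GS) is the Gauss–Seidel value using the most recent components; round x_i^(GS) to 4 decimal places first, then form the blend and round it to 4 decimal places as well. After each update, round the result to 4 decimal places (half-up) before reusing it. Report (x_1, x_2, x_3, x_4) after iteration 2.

Iteration 1:
  x_1: GS value = (-10 - (-4)·-3.0000 - (-1)·1.7000 - (2)·-1.8000) / (11) = -1.5182;  x_1 ← (1−ω)·0.6000 + ω·-1.5182 = -0.8827
  x_2: GS value = (9 - (4)·-0.8827 - (2)·1.7000 - (4)·-1.8000) / (13) = 1.2562;  x_2 ← (1−ω)·-3.0000 + ω·1.2562 = -0.0207
  x_3: GS value = (-4 - (1)·-0.8827 - (-1)·-0.0207 - (-4)·-1.8000) / (-7) = 1.4769;  x_3 ← (1−ω)·1.7000 + ω·1.4769 = 1.5438
  x_4: GS value = (-10 - (2)·-0.8827 - (3)·-0.0207 - (2)·1.5438) / (10) = -1.1260;  x_4 ← (1−ω)·-1.8000 + ω·-1.1260 = -1.3282
Iteration 2:
  x_1: GS value = (-10 - (-4)·-0.0207 - (-1)·1.5438 - (2)·-1.3282) / (11) = -0.5348;  x_1 ← (1−ω)·-0.8827 + ω·-0.5348 = -0.6392
  x_2: GS value = (9 - (4)·-0.6392 - (2)·1.5438 - (4)·-1.3282) / (13) = 1.0602;  x_2 ← (1−ω)·-0.0207 + ω·1.0602 = 0.7359
  x_3: GS value = (-4 - (1)·-0.6392 - (-1)·0.7359 - (-4)·-1.3282) / (-7) = 1.1340;  x_3 ← (1−ω)·1.5438 + ω·1.1340 = 1.2569
  x_4: GS value = (-10 - (2)·-0.6392 - (3)·0.7359 - (2)·1.2569) / (10) = -1.3443;  x_4 ← (1−ω)·-1.3282 + ω·-1.3443 = -1.3395

(-0.6392, 0.7359, 1.2569, -1.3395)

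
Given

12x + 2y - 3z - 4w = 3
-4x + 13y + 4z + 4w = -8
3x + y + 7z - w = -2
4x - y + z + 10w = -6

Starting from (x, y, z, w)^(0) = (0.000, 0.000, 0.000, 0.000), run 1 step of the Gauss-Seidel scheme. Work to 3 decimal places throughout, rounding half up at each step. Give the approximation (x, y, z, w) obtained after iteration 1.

Iteration 1:
  x = (3 - (2)·0.000 - (-3)·0.000 - (-4)·0.000) / (12) = 0.250
  y = (-8 - (-4)·0.250 - (4)·0.000 - (4)·0.000) / (13) = -0.538
  z = (-2 - (3)·0.250 - (1)·-0.538 - (-1)·0.000) / (7) = -0.316
  w = (-6 - (4)·0.250 - (-1)·-0.538 - (1)·-0.316) / (10) = -0.722

(0.250, -0.538, -0.316, -0.722)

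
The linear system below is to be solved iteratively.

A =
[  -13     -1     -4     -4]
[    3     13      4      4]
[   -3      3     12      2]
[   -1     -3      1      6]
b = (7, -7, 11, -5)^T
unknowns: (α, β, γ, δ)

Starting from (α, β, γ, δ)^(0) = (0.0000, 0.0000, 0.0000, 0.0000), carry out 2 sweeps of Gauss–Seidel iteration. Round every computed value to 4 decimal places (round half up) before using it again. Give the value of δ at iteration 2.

-1.2479

Iteration 1:
  α = (7 - (-1)·0.0000 - (-4)·0.0000 - (-4)·0.0000) / (-13) = -0.5385
  β = (-7 - (3)·-0.5385 - (4)·0.0000 - (4)·0.0000) / (13) = -0.4142
  γ = (11 - (-3)·-0.5385 - (3)·-0.4142 - (2)·0.0000) / (12) = 0.8856
  δ = (-5 - (-1)·-0.5385 - (-3)·-0.4142 - (1)·0.8856) / (6) = -1.2778
Iteration 2:
  α = (7 - (-1)·-0.4142 - (-4)·0.8856 - (-4)·-1.2778) / (-13) = -0.3859
  β = (-7 - (3)·-0.3859 - (4)·0.8856 - (4)·-1.2778) / (13) = -0.3287
  γ = (11 - (-3)·-0.3859 - (3)·-0.3287 - (2)·-1.2778) / (12) = 1.1153
  δ = (-5 - (-1)·-0.3859 - (-3)·-0.3287 - (1)·1.1153) / (6) = -1.2479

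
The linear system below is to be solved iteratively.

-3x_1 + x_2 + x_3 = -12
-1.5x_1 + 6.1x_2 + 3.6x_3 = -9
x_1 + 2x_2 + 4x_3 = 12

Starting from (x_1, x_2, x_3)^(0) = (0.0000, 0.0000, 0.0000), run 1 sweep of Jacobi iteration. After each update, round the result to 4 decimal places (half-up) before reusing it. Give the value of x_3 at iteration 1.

3.0000

Iteration 1:
  x_1 = (-12 - (1)·0.0000 - (1)·0.0000) / (-3) = 4.0000
  x_2 = (-9 - (-1.5)·0.0000 - (3.6)·0.0000) / (6.1) = -1.4754
  x_3 = (12 - (1)·0.0000 - (2)·0.0000) / (4) = 3.0000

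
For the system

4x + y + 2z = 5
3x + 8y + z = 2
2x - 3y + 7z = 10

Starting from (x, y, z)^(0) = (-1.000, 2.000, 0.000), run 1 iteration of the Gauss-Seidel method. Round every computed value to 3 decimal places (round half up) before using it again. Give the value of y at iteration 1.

-0.031

Iteration 1:
  x = (5 - (1)·2.000 - (2)·0.000) / (4) = 0.750
  y = (2 - (3)·0.750 - (1)·0.000) / (8) = -0.031
  z = (10 - (2)·0.750 - (-3)·-0.031) / (7) = 1.201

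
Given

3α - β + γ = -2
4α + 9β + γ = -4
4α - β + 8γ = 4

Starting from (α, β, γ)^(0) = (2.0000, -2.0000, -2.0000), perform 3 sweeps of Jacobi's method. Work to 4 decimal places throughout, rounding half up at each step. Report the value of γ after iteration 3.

Iteration 1:
  α = (-2 - (-1)·-2.0000 - (1)·-2.0000) / (3) = -0.6667
  β = (-4 - (4)·2.0000 - (1)·-2.0000) / (9) = -1.1111
  γ = (4 - (4)·2.0000 - (-1)·-2.0000) / (8) = -0.7500
Iteration 2:
  α = (-2 - (-1)·-1.1111 - (1)·-0.7500) / (3) = -0.7870
  β = (-4 - (4)·-0.6667 - (1)·-0.7500) / (9) = -0.0648
  γ = (4 - (4)·-0.6667 - (-1)·-1.1111) / (8) = 0.6945
Iteration 3:
  α = (-2 - (-1)·-0.0648 - (1)·0.6945) / (3) = -0.9198
  β = (-4 - (4)·-0.7870 - (1)·0.6945) / (9) = -0.1718
  γ = (4 - (4)·-0.7870 - (-1)·-0.0648) / (8) = 0.8854

0.8854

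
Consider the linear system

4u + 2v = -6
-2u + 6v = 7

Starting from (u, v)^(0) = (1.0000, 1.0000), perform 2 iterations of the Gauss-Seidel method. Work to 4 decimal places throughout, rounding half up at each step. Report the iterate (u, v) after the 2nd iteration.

(-1.7500, 0.5833)

Iteration 1:
  u = (-6 - (2)·1.0000) / (4) = -2.0000
  v = (7 - (-2)·-2.0000) / (6) = 0.5000
Iteration 2:
  u = (-6 - (2)·0.5000) / (4) = -1.7500
  v = (7 - (-2)·-1.7500) / (6) = 0.5833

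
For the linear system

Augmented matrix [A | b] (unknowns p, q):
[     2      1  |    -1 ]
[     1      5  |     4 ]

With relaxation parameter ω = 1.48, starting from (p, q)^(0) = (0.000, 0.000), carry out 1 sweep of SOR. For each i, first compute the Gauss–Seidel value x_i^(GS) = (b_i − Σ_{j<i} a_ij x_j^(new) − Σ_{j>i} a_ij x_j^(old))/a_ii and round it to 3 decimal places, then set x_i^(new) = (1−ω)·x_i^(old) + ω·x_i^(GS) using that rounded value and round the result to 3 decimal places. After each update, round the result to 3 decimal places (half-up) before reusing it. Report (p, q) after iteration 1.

(-0.740, 1.403)

Iteration 1:
  p: GS value = (-1 - (1)·0.000) / (2) = -0.500;  p ← (1−ω)·0.000 + ω·-0.500 = -0.740
  q: GS value = (4 - (1)·-0.740) / (5) = 0.948;  q ← (1−ω)·0.000 + ω·0.948 = 1.403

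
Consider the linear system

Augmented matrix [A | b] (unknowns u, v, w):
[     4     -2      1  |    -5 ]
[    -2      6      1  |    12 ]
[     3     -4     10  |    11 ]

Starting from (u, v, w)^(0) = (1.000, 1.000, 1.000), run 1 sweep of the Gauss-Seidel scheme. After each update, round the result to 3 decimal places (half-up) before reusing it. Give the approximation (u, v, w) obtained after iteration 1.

(-1.000, 1.500, 2.000)

Iteration 1:
  u = (-5 - (-2)·1.000 - (1)·1.000) / (4) = -1.000
  v = (12 - (-2)·-1.000 - (1)·1.000) / (6) = 1.500
  w = (11 - (3)·-1.000 - (-4)·1.500) / (10) = 2.000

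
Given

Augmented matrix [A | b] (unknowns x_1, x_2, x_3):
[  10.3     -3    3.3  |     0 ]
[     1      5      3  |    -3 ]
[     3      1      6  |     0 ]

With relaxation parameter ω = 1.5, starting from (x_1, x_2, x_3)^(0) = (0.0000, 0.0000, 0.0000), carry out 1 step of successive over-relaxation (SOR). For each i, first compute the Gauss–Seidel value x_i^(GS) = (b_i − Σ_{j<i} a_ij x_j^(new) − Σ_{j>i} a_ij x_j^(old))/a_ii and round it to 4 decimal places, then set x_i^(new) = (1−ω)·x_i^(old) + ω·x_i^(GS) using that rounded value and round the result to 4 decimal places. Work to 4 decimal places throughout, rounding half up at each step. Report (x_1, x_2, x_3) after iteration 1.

Iteration 1:
  x_1: GS value = (0 - (-3)·0.0000 - (3.3)·0.0000) / (10.3) = 0.0000;  x_1 ← (1−ω)·0.0000 + ω·0.0000 = 0.0000
  x_2: GS value = (-3 - (1)·0.0000 - (3)·0.0000) / (5) = -0.6000;  x_2 ← (1−ω)·0.0000 + ω·-0.6000 = -0.9000
  x_3: GS value = (0 - (3)·0.0000 - (1)·-0.9000) / (6) = 0.1500;  x_3 ← (1−ω)·0.0000 + ω·0.1500 = 0.2250

(0.0000, -0.9000, 0.2250)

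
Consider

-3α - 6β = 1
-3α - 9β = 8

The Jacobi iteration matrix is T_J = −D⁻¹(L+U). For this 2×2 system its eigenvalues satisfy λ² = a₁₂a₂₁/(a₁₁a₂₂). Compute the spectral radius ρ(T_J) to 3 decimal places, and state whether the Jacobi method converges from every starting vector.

0.816

a₁₂a₂₁/(a₁₁a₂₂) = (-6)·(-3) / ((-3)·(-9)) = 0.666667
ρ = √|0.666667| = √0.666667 = 0.816
ρ < 1, so Jacobi converges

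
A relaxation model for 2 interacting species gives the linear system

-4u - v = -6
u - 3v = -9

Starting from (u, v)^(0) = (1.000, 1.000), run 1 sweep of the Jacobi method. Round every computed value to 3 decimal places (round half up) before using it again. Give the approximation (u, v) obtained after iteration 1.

Iteration 1:
  u = (-6 - (-1)·1.000) / (-4) = 1.250
  v = (-9 - (1)·1.000) / (-3) = 3.333

(1.250, 3.333)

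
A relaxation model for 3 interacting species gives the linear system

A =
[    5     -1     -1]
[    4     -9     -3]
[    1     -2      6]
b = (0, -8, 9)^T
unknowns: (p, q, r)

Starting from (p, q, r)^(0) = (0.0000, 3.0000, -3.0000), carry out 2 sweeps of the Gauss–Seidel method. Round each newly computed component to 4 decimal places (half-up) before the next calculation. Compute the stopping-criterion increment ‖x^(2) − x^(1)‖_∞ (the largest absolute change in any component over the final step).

1.3527

Iteration 1:
  p = (0 - (-1)·3.0000 - (-1)·-3.0000) / (5) = 0.0000
  q = (-8 - (4)·0.0000 - (-3)·-3.0000) / (-9) = 1.8889
  r = (9 - (1)·0.0000 - (-2)·1.8889) / (6) = 2.1296
Iteration 2:
  p = (0 - (-1)·1.8889 - (-1)·2.1296) / (5) = 0.8037
  q = (-8 - (4)·0.8037 - (-3)·2.1296) / (-9) = 0.5362
  r = (9 - (1)·0.8037 - (-2)·0.5362) / (6) = 1.5448
Change: (0.8037, -1.3527, -0.5848) → max |·| = 1.3527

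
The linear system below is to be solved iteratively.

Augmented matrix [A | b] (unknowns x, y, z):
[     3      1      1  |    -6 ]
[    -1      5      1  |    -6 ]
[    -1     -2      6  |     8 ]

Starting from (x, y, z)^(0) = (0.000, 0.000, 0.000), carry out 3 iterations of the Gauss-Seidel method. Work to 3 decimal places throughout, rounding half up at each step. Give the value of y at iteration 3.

Iteration 1:
  x = (-6 - (1)·0.000 - (1)·0.000) / (3) = -2.000
  y = (-6 - (-1)·-2.000 - (1)·0.000) / (5) = -1.600
  z = (8 - (-1)·-2.000 - (-2)·-1.600) / (6) = 0.467
Iteration 2:
  x = (-6 - (1)·-1.600 - (1)·0.467) / (3) = -1.622
  y = (-6 - (-1)·-1.622 - (1)·0.467) / (5) = -1.618
  z = (8 - (-1)·-1.622 - (-2)·-1.618) / (6) = 0.524
Iteration 3:
  x = (-6 - (1)·-1.618 - (1)·0.524) / (3) = -1.635
  y = (-6 - (-1)·-1.635 - (1)·0.524) / (5) = -1.632
  z = (8 - (-1)·-1.635 - (-2)·-1.632) / (6) = 0.517

-1.632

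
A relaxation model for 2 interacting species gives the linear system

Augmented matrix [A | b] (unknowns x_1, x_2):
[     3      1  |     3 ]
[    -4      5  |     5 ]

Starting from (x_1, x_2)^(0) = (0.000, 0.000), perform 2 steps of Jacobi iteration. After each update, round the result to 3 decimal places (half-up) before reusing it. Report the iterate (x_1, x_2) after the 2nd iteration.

Iteration 1:
  x_1 = (3 - (1)·0.000) / (3) = 1.000
  x_2 = (5 - (-4)·0.000) / (5) = 1.000
Iteration 2:
  x_1 = (3 - (1)·1.000) / (3) = 0.667
  x_2 = (5 - (-4)·1.000) / (5) = 1.800

(0.667, 1.800)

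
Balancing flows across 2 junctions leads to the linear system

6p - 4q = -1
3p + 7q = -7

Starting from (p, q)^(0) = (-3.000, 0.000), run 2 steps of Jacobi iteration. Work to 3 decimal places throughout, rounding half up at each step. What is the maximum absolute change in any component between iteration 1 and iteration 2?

Iteration 1:
  p = (-1 - (-4)·0.000) / (6) = -0.167
  q = (-7 - (3)·-3.000) / (7) = 0.286
Iteration 2:
  p = (-1 - (-4)·0.286) / (6) = 0.024
  q = (-7 - (3)·-0.167) / (7) = -0.928
Change: (0.191, -1.214) → max |·| = 1.214

1.214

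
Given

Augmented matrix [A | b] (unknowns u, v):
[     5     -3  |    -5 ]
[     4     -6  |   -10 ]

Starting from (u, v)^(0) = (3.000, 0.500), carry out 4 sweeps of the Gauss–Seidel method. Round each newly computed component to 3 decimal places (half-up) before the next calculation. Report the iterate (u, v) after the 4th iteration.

(-0.045, 1.637)

Iteration 1:
  u = (-5 - (-3)·0.500) / (5) = -0.700
  v = (-10 - (4)·-0.700) / (-6) = 1.200
Iteration 2:
  u = (-5 - (-3)·1.200) / (5) = -0.280
  v = (-10 - (4)·-0.280) / (-6) = 1.480
Iteration 3:
  u = (-5 - (-3)·1.480) / (5) = -0.112
  v = (-10 - (4)·-0.112) / (-6) = 1.592
Iteration 4:
  u = (-5 - (-3)·1.592) / (5) = -0.045
  v = (-10 - (4)·-0.045) / (-6) = 1.637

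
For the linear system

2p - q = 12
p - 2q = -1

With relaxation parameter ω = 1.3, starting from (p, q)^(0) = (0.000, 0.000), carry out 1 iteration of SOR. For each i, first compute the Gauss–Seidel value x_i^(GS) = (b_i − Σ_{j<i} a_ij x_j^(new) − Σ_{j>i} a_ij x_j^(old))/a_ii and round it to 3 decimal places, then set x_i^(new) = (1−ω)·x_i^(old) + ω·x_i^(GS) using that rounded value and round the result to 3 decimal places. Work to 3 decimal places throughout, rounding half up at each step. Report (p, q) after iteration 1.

Iteration 1:
  p: GS value = (12 - (-1)·0.000) / (2) = 6.000;  p ← (1−ω)·0.000 + ω·6.000 = 7.800
  q: GS value = (-1 - (1)·7.800) / (-2) = 4.400;  q ← (1−ω)·0.000 + ω·4.400 = 5.720

(7.800, 5.720)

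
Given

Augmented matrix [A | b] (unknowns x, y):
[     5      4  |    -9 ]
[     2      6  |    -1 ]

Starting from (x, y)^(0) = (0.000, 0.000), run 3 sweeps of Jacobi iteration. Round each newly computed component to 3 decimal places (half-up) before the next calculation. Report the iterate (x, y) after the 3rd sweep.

(-2.146, 0.389)

Iteration 1:
  x = (-9 - (4)·0.000) / (5) = -1.800
  y = (-1 - (2)·0.000) / (6) = -0.167
Iteration 2:
  x = (-9 - (4)·-0.167) / (5) = -1.666
  y = (-1 - (2)·-1.800) / (6) = 0.433
Iteration 3:
  x = (-9 - (4)·0.433) / (5) = -2.146
  y = (-1 - (2)·-1.666) / (6) = 0.389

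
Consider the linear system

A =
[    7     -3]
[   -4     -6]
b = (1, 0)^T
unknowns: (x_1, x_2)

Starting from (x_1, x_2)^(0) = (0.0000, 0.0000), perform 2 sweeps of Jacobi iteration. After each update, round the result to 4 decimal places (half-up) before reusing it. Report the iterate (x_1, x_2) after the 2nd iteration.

Iteration 1:
  x_1 = (1 - (-3)·0.0000) / (7) = 0.1429
  x_2 = (0 - (-4)·0.0000) / (-6) = 0.0000
Iteration 2:
  x_1 = (1 - (-3)·0.0000) / (7) = 0.1429
  x_2 = (0 - (-4)·0.1429) / (-6) = -0.0953

(0.1429, -0.0953)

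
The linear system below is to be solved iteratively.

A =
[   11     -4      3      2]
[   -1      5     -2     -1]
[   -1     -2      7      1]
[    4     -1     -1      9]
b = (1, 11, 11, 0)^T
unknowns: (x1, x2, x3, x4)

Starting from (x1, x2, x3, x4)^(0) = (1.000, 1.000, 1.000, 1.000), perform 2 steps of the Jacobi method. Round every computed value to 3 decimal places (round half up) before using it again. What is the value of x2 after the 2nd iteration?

Iteration 1:
  x1 = (1 - (-4)·1.000 - (3)·1.000 - (2)·1.000) / (11) = 0.000
  x2 = (11 - (-1)·1.000 - (-2)·1.000 - (-1)·1.000) / (5) = 3.000
  x3 = (11 - (-1)·1.000 - (-2)·1.000 - (1)·1.000) / (7) = 1.857
  x4 = (0 - (4)·1.000 - (-1)·1.000 - (-1)·1.000) / (9) = -0.222
Iteration 2:
  x1 = (1 - (-4)·3.000 - (3)·1.857 - (2)·-0.222) / (11) = 0.716
  x2 = (11 - (-1)·0.000 - (-2)·1.857 - (-1)·-0.222) / (5) = 2.898
  x3 = (11 - (-1)·0.000 - (-2)·3.000 - (1)·-0.222) / (7) = 2.460
  x4 = (0 - (4)·0.000 - (-1)·3.000 - (-1)·1.857) / (9) = 0.540

2.898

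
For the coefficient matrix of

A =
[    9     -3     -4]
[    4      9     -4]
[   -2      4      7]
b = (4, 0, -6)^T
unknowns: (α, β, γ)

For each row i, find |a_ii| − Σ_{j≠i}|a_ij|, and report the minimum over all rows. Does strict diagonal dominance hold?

row 1: |9| − (3+4) = 2
row 2: |9| − (4+4) = 1
row 3: |7| − (2+4) = 1
minimum over rows = 1 → strictly diagonally dominant (convergence guaranteed)

1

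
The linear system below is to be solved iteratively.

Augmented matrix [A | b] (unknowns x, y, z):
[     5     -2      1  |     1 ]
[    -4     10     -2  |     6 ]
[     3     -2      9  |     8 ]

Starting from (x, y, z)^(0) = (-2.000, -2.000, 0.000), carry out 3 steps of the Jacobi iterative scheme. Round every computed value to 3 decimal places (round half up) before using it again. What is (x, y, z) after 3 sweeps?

(0.224, 0.768, 1.052)

Iteration 1:
  x = (1 - (-2)·-2.000 - (1)·0.000) / (5) = -0.600
  y = (6 - (-4)·-2.000 - (-2)·0.000) / (10) = -0.200
  z = (8 - (3)·-2.000 - (-2)·-2.000) / (9) = 1.111
Iteration 2:
  x = (1 - (-2)·-0.200 - (1)·1.111) / (5) = -0.102
  y = (6 - (-4)·-0.600 - (-2)·1.111) / (10) = 0.582
  z = (8 - (3)·-0.600 - (-2)·-0.200) / (9) = 1.044
Iteration 3:
  x = (1 - (-2)·0.582 - (1)·1.044) / (5) = 0.224
  y = (6 - (-4)·-0.102 - (-2)·1.044) / (10) = 0.768
  z = (8 - (3)·-0.102 - (-2)·0.582) / (9) = 1.052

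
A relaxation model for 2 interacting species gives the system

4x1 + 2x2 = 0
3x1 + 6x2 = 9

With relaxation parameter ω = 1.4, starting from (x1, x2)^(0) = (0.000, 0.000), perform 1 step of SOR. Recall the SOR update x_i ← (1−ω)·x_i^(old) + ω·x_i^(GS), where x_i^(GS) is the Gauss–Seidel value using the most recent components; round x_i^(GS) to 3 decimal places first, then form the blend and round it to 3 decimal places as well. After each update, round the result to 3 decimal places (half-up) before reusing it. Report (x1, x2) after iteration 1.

(0.000, 2.100)

Iteration 1:
  x1: GS value = (0 - (2)·0.000) / (4) = 0.000;  x1 ← (1−ω)·0.000 + ω·0.000 = 0.000
  x2: GS value = (9 - (3)·0.000) / (6) = 1.500;  x2 ← (1−ω)·0.000 + ω·1.500 = 2.100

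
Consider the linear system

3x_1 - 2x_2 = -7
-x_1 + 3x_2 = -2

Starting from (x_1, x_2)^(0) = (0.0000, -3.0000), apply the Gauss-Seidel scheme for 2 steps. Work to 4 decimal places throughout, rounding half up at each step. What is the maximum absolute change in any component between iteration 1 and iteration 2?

0.5926

Iteration 1:
  x_1 = (-7 - (-2)·-3.0000) / (3) = -4.3333
  x_2 = (-2 - (-1)·-4.3333) / (3) = -2.1111
Iteration 2:
  x_1 = (-7 - (-2)·-2.1111) / (3) = -3.7407
  x_2 = (-2 - (-1)·-3.7407) / (3) = -1.9136
Change: (0.5926, 0.1975) → max |·| = 0.5926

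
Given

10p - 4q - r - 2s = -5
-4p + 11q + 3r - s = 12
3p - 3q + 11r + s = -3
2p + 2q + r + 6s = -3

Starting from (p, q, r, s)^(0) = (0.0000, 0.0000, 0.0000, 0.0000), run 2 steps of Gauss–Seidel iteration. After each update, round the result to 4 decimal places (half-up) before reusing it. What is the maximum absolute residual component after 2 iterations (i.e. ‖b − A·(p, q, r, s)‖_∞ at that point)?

0.1717

Iteration 1:
  p = (-5 - (-4)·0.0000 - (-1)·0.0000 - (-2)·0.0000) / (10) = -0.5000
  q = (12 - (-4)·-0.5000 - (3)·0.0000 - (-1)·0.0000) / (11) = 0.9091
  r = (-3 - (3)·-0.5000 - (-3)·0.9091 - (1)·0.0000) / (11) = 0.1116
  s = (-3 - (2)·-0.5000 - (2)·0.9091 - (1)·0.1116) / (6) = -0.6550
Iteration 2:
  p = (-5 - (-4)·0.9091 - (-1)·0.1116 - (-2)·-0.6550) / (10) = -0.2562
  q = (12 - (-4)·-0.2562 - (3)·0.1116 - (-1)·-0.6550) / (11) = 0.9078
  r = (-3 - (3)·-0.2562 - (-3)·0.9078 - (1)·-0.6550) / (11) = 0.1043
  s = (-3 - (2)·-0.2562 - (2)·0.9078 - (1)·0.1043) / (6) = -0.7346
Residual b − A·x = (-0.1717, -0.0581, 0.0793, 0.0001); ∞-norm = 0.1717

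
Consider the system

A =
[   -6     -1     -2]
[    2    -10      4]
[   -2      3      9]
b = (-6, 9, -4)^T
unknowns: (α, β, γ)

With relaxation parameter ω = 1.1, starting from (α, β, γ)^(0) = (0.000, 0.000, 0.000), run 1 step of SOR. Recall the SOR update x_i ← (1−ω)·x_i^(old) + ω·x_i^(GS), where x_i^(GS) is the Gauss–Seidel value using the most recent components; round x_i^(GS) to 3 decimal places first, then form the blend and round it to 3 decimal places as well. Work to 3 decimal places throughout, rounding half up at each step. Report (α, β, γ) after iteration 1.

(1.100, -0.748, 0.054)

Iteration 1:
  α: GS value = (-6 - (-1)·0.000 - (-2)·0.000) / (-6) = 1.000;  α ← (1−ω)·0.000 + ω·1.000 = 1.100
  β: GS value = (9 - (2)·1.100 - (4)·0.000) / (-10) = -0.680;  β ← (1−ω)·0.000 + ω·-0.680 = -0.748
  γ: GS value = (-4 - (-2)·1.100 - (3)·-0.748) / (9) = 0.049;  γ ← (1−ω)·0.000 + ω·0.049 = 0.054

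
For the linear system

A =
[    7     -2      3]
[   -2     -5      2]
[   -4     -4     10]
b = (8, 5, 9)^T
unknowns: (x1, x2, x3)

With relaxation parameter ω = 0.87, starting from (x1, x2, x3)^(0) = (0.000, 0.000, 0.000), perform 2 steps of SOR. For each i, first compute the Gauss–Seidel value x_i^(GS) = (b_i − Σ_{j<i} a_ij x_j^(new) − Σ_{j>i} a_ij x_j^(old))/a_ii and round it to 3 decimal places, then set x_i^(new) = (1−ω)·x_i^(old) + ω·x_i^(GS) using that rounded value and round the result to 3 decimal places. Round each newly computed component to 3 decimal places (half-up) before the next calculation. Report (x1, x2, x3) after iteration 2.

Iteration 1:
  x1: GS value = (8 - (-2)·0.000 - (3)·0.000) / (7) = 1.143;  x1 ← (1−ω)·0.000 + ω·1.143 = 0.994
  x2: GS value = (5 - (-2)·0.994 - (2)·0.000) / (-5) = -1.398;  x2 ← (1−ω)·0.000 + ω·-1.398 = -1.216
  x3: GS value = (9 - (-4)·0.994 - (-4)·-1.216) / (10) = 0.811;  x3 ← (1−ω)·0.000 + ω·0.811 = 0.706
Iteration 2:
  x1: GS value = (8 - (-2)·-1.216 - (3)·0.706) / (7) = 0.493;  x1 ← (1−ω)·0.994 + ω·0.493 = 0.558
  x2: GS value = (5 - (-2)·0.558 - (2)·0.706) / (-5) = -0.941;  x2 ← (1−ω)·-1.216 + ω·-0.941 = -0.977
  x3: GS value = (9 - (-4)·0.558 - (-4)·-0.977) / (10) = 0.732;  x3 ← (1−ω)·0.706 + ω·0.732 = 0.729

(0.558, -0.977, 0.729)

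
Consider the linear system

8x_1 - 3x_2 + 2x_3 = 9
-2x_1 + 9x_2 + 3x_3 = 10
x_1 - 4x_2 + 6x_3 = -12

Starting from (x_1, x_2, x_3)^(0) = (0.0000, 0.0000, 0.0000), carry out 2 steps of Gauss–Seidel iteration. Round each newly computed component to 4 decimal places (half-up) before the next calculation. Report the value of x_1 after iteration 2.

Iteration 1:
  x_1 = (9 - (-3)·0.0000 - (2)·0.0000) / (8) = 1.1250
  x_2 = (10 - (-2)·1.1250 - (3)·0.0000) / (9) = 1.3611
  x_3 = (-12 - (1)·1.1250 - (-4)·1.3611) / (6) = -1.2801
Iteration 2:
  x_1 = (9 - (-3)·1.3611 - (2)·-1.2801) / (8) = 1.9554
  x_2 = (10 - (-2)·1.9554 - (3)·-1.2801) / (9) = 1.9723
  x_3 = (-12 - (1)·1.9554 - (-4)·1.9723) / (6) = -1.0110

1.9554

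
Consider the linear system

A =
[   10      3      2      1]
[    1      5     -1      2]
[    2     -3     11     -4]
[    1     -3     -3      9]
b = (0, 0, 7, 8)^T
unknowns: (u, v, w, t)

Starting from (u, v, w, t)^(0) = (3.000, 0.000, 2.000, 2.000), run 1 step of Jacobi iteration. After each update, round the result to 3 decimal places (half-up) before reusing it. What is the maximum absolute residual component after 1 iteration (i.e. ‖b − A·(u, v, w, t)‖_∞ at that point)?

Iteration 1:
  u = (0 - (3)·0.000 - (2)·2.000 - (1)·2.000) / (10) = -0.600
  v = (0 - (1)·3.000 - (-1)·2.000 - (2)·2.000) / (5) = -1.000
  w = (7 - (2)·3.000 - (-3)·0.000 - (-4)·2.000) / (11) = 0.818
  t = (8 - (1)·3.000 - (-3)·0.000 - (-3)·2.000) / (9) = 1.222
Residual b − A·x = (6.142, 3.974, 1.090, -2.944); ∞-norm = 6.142

6.142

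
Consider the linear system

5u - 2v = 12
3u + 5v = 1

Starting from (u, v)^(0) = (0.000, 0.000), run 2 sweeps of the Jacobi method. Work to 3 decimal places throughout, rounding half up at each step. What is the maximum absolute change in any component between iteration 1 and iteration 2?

1.440

Iteration 1:
  u = (12 - (-2)·0.000) / (5) = 2.400
  v = (1 - (3)·0.000) / (5) = 0.200
Iteration 2:
  u = (12 - (-2)·0.200) / (5) = 2.480
  v = (1 - (3)·2.400) / (5) = -1.240
Change: (0.080, -1.440) → max |·| = 1.440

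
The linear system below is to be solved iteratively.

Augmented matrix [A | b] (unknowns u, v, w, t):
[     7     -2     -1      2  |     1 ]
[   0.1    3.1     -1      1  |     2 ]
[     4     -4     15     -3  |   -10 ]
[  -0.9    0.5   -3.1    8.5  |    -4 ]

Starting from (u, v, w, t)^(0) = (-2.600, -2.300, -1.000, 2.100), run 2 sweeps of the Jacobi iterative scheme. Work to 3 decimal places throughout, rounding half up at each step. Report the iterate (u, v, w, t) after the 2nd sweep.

Iteration 1:
  u = (1 - (-2)·-2.300 - (-1)·-1.000 - (2)·2.100) / (7) = -1.257
  v = (2 - (0.1)·-2.600 - (-1)·-1.000 - (1)·2.100) / (3.1) = -0.271
  w = (-10 - (4)·-2.600 - (-4)·-2.300 - (-3)·2.100) / (15) = -0.167
  t = (-4 - (-0.9)·-2.600 - (0.5)·-2.300 - (-3.1)·-1.000) / (8.5) = -0.975
Iteration 2:
  u = (1 - (-2)·-0.271 - (-1)·-0.167 - (2)·-0.975) / (7) = 0.320
  v = (2 - (0.1)·-1.257 - (-1)·-0.167 - (1)·-0.975) / (3.1) = 0.946
  w = (-10 - (4)·-1.257 - (-4)·-0.271 - (-3)·-0.975) / (15) = -0.599
  t = (-4 - (-0.9)·-1.257 - (0.5)·-0.271 - (-3.1)·-0.167) / (8.5) = -0.649

(0.320, 0.946, -0.599, -0.649)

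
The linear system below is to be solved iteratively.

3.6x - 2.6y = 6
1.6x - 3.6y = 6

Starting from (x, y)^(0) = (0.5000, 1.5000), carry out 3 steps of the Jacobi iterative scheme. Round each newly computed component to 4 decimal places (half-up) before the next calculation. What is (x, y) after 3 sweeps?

Iteration 1:
  x = (6 - (-2.6)·1.5000) / (3.6) = 2.7500
  y = (6 - (1.6)·0.5000) / (-3.6) = -1.4444
Iteration 2:
  x = (6 - (-2.6)·-1.4444) / (3.6) = 0.6235
  y = (6 - (1.6)·2.7500) / (-3.6) = -0.4444
Iteration 3:
  x = (6 - (-2.6)·-0.4444) / (3.6) = 1.3457
  y = (6 - (1.6)·0.6235) / (-3.6) = -1.3896

(1.3457, -1.3896)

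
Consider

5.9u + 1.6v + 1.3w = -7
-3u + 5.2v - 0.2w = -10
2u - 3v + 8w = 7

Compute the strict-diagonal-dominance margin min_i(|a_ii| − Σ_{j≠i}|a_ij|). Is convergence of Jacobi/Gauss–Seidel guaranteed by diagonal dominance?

2

row 1: |5.9| − (1.6+1.3) = 3
row 2: |5.2| − (3+0.2) = 2
row 3: |8| − (2+3) = 3
minimum over rows = 2 → strictly diagonally dominant (convergence guaranteed)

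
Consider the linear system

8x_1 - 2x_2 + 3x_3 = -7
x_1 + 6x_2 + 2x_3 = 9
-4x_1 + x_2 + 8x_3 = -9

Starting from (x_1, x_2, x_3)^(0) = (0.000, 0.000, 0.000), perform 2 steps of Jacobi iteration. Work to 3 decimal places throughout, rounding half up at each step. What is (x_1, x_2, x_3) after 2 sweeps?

Iteration 1:
  x_1 = (-7 - (-2)·0.000 - (3)·0.000) / (8) = -0.875
  x_2 = (9 - (1)·0.000 - (2)·0.000) / (6) = 1.500
  x_3 = (-9 - (-4)·0.000 - (1)·0.000) / (8) = -1.125
Iteration 2:
  x_1 = (-7 - (-2)·1.500 - (3)·-1.125) / (8) = -0.078
  x_2 = (9 - (1)·-0.875 - (2)·-1.125) / (6) = 2.021
  x_3 = (-9 - (-4)·-0.875 - (1)·1.500) / (8) = -1.750

(-0.078, 2.021, -1.750)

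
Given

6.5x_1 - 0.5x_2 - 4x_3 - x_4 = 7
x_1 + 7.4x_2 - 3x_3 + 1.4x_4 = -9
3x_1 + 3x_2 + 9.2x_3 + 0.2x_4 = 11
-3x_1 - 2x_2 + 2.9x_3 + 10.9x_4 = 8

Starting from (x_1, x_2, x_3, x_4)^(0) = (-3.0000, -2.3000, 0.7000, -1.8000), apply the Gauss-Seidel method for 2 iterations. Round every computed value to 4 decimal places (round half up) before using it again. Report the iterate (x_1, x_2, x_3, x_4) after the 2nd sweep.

(1.8067, -1.1133, 0.9568, 0.7724)

Iteration 1:
  x_1 = (7 - (-0.5)·-2.3000 - (-4)·0.7000 - (-1)·-1.8000) / (6.5) = 1.0538
  x_2 = (-9 - (1)·1.0538 - (-3)·0.7000 - (1.4)·-1.8000) / (7.4) = -0.7343
  x_3 = (11 - (3)·1.0538 - (3)·-0.7343 - (0.2)·-1.8000) / (9.2) = 1.1306
  x_4 = (8 - (-3)·1.0538 - (-2)·-0.7343 - (2.9)·1.1306) / (10.9) = 0.5884
Iteration 2:
  x_1 = (7 - (-0.5)·-0.7343 - (-4)·1.1306 - (-1)·0.5884) / (6.5) = 1.8067
  x_2 = (-9 - (1)·1.8067 - (-3)·1.1306 - (1.4)·0.5884) / (7.4) = -1.1133
  x_3 = (11 - (3)·1.8067 - (3)·-1.1133 - (0.2)·0.5884) / (9.2) = 0.9568
  x_4 = (8 - (-3)·1.8067 - (-2)·-1.1133 - (2.9)·0.9568) / (10.9) = 0.7724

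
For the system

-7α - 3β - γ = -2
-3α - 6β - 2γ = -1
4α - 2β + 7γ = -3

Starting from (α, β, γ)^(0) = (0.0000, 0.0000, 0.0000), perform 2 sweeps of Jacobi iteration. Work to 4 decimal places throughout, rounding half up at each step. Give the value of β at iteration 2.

Iteration 1:
  α = (-2 - (-3)·0.0000 - (-1)·0.0000) / (-7) = 0.2857
  β = (-1 - (-3)·0.0000 - (-2)·0.0000) / (-6) = 0.1667
  γ = (-3 - (4)·0.0000 - (-2)·0.0000) / (7) = -0.4286
Iteration 2:
  α = (-2 - (-3)·0.1667 - (-1)·-0.4286) / (-7) = 0.2755
  β = (-1 - (-3)·0.2857 - (-2)·-0.4286) / (-6) = 0.1667
  γ = (-3 - (4)·0.2857 - (-2)·0.1667) / (7) = -0.5442

0.1667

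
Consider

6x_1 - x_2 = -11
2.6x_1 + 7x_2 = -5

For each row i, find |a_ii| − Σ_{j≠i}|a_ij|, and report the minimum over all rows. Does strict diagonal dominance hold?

4.4

row 1: |6| − (1) = 5
row 2: |7| − (2.6) = 4.4
minimum over rows = 4.4 → strictly diagonally dominant (convergence guaranteed)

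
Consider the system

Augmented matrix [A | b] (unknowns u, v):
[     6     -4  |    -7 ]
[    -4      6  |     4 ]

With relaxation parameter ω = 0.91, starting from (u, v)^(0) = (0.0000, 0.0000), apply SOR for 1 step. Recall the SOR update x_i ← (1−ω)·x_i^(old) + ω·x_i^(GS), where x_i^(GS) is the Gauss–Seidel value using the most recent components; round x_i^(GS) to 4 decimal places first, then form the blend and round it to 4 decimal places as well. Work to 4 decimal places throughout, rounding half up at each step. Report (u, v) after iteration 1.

(-1.0617, -0.0374)

Iteration 1:
  u: GS value = (-7 - (-4)·0.0000) / (6) = -1.1667;  u ← (1−ω)·0.0000 + ω·-1.1667 = -1.0617
  v: GS value = (4 - (-4)·-1.0617) / (6) = -0.0411;  v ← (1−ω)·0.0000 + ω·-0.0411 = -0.0374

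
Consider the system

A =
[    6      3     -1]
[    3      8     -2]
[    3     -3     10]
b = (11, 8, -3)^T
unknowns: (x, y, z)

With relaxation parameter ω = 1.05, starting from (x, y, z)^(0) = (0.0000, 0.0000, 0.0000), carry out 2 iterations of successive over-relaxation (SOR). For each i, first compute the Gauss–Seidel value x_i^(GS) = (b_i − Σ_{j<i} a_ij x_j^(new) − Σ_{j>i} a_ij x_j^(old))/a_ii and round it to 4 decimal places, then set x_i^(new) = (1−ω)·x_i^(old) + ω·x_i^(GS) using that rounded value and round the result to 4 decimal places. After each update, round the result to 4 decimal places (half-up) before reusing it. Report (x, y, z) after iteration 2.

(1.5303, 0.2151, -0.6879)

Iteration 1:
  x: GS value = (11 - (3)·0.0000 - (-1)·0.0000) / (6) = 1.8333;  x ← (1−ω)·0.0000 + ω·1.8333 = 1.9250
  y: GS value = (8 - (3)·1.9250 - (-2)·0.0000) / (8) = 0.2781;  y ← (1−ω)·0.0000 + ω·0.2781 = 0.2920
  z: GS value = (-3 - (3)·1.9250 - (-3)·0.2920) / (10) = -0.7899;  z ← (1−ω)·0.0000 + ω·-0.7899 = -0.8294
Iteration 2:
  x: GS value = (11 - (3)·0.2920 - (-1)·-0.8294) / (6) = 1.5491;  x ← (1−ω)·1.9250 + ω·1.5491 = 1.5303
  y: GS value = (8 - (3)·1.5303 - (-2)·-0.8294) / (8) = 0.2188;  y ← (1−ω)·0.2920 + ω·0.2188 = 0.2151
  z: GS value = (-3 - (3)·1.5303 - (-3)·0.2151) / (10) = -0.6946;  z ← (1−ω)·-0.8294 + ω·-0.6946 = -0.6879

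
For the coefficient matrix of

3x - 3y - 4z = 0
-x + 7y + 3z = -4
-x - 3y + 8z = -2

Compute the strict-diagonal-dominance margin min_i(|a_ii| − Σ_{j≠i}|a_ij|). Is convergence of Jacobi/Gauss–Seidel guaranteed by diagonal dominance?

row 1: |3| − (3+4) = -4
row 2: |7| − (1+3) = 3
row 3: |8| − (1+3) = 4
minimum over rows = -4 → not strictly diagonally dominant

-4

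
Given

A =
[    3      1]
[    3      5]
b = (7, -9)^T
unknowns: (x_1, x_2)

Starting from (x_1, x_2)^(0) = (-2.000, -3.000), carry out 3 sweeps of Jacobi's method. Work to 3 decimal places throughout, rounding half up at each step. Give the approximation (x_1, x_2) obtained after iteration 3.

(3.600, -3.320)

Iteration 1:
  x_1 = (7 - (1)·-3.000) / (3) = 3.333
  x_2 = (-9 - (3)·-2.000) / (5) = -0.600
Iteration 2:
  x_1 = (7 - (1)·-0.600) / (3) = 2.533
  x_2 = (-9 - (3)·3.333) / (5) = -3.800
Iteration 3:
  x_1 = (7 - (1)·-3.800) / (3) = 3.600
  x_2 = (-9 - (3)·2.533) / (5) = -3.320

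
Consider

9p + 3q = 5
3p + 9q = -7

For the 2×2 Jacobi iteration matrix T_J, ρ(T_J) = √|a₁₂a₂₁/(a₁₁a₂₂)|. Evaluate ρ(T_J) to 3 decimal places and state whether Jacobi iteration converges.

a₁₂a₂₁/(a₁₁a₂₂) = (3)·(3) / ((9)·(9)) = 0.111111
ρ = √|0.111111| = √0.111111 = 0.333
ρ < 1, so Jacobi converges

0.333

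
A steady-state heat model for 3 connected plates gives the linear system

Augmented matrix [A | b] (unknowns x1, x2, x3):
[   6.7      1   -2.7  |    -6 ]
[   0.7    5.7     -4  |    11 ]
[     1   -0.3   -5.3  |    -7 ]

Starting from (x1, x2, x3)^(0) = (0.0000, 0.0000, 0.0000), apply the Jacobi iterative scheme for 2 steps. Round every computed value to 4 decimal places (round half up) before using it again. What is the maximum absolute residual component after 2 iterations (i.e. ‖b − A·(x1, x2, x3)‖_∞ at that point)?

1.7880

Iteration 1:
  x1 = (-6 - (1)·0.0000 - (-2.7)·0.0000) / (6.7) = -0.8955
  x2 = (11 - (0.7)·0.0000 - (-4)·0.0000) / (5.7) = 1.9298
  x3 = (-7 - (1)·0.0000 - (-0.3)·0.0000) / (-5.3) = 1.3208
Iteration 2:
  x1 = (-6 - (1)·1.9298 - (-2.7)·1.3208) / (6.7) = -0.6513
  x2 = (11 - (0.7)·-0.8955 - (-4)·1.3208) / (5.7) = 2.9667
  x3 = (-7 - (1)·-0.8955 - (-0.3)·1.9298) / (-5.3) = 1.0426
Residual b − A·x = (-1.7880, -1.2839, 0.0671); ∞-norm = 1.7880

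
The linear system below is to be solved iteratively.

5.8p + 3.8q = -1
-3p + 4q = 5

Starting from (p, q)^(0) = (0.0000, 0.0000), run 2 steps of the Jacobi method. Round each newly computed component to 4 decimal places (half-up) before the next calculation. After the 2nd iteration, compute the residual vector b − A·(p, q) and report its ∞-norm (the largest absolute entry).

2.4570

Iteration 1:
  p = (-1 - (3.8)·0.0000) / (5.8) = -0.1724
  q = (5 - (-3)·0.0000) / (4) = 1.2500
Iteration 2:
  p = (-1 - (3.8)·1.2500) / (5.8) = -0.9914
  q = (5 - (-3)·-0.1724) / (4) = 1.1207
Residual b − A·x = (0.4915, -2.4570); ∞-norm = 2.4570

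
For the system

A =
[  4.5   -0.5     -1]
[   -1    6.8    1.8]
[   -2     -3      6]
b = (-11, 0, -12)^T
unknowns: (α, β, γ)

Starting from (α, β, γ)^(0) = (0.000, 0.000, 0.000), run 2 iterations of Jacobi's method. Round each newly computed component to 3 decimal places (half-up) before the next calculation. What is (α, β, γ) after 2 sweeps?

Iteration 1:
  α = (-11 - (-0.5)·0.000 - (-1)·0.000) / (4.5) = -2.444
  β = (0 - (-1)·0.000 - (1.8)·0.000) / (6.8) = 0.000
  γ = (-12 - (-2)·0.000 - (-3)·0.000) / (6) = -2.000
Iteration 2:
  α = (-11 - (-0.5)·0.000 - (-1)·-2.000) / (4.5) = -2.889
  β = (0 - (-1)·-2.444 - (1.8)·-2.000) / (6.8) = 0.170
  γ = (-12 - (-2)·-2.444 - (-3)·0.000) / (6) = -2.815

(-2.889, 0.170, -2.815)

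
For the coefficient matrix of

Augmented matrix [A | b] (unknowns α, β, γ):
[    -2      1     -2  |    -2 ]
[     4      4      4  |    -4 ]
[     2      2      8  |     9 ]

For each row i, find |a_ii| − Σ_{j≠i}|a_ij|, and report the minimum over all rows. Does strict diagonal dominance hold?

-4

row 1: |-2| − (1+2) = -1
row 2: |4| − (4+4) = -4
row 3: |8| − (2+2) = 4
minimum over rows = -4 → not strictly diagonally dominant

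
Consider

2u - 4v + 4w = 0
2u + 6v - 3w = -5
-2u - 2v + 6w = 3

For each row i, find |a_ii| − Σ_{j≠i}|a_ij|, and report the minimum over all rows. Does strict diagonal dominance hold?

-6

row 1: |2| − (4+4) = -6
row 2: |6| − (2+3) = 1
row 3: |6| − (2+2) = 2
minimum over rows = -6 → not strictly diagonally dominant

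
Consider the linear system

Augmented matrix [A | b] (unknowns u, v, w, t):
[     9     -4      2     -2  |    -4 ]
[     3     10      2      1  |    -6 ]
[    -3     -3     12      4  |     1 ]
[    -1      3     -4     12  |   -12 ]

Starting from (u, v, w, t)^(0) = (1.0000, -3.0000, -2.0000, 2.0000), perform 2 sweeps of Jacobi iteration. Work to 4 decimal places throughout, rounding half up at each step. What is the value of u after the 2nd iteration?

Iteration 1:
  u = (-4 - (-4)·-3.0000 - (2)·-2.0000 - (-2)·2.0000) / (9) = -0.8889
  v = (-6 - (3)·1.0000 - (2)·-2.0000 - (1)·2.0000) / (10) = -0.7000
  w = (1 - (-3)·1.0000 - (-3)·-3.0000 - (4)·2.0000) / (12) = -1.0833
  t = (-12 - (-1)·1.0000 - (3)·-3.0000 - (-4)·-2.0000) / (12) = -0.8333
Iteration 2:
  u = (-4 - (-4)·-0.7000 - (2)·-1.0833 - (-2)·-0.8333) / (9) = -0.7000
  v = (-6 - (3)·-0.8889 - (2)·-1.0833 - (1)·-0.8333) / (10) = -0.0333
  w = (1 - (-3)·-0.8889 - (-3)·-0.7000 - (4)·-0.8333) / (12) = -0.0361
  t = (-12 - (-1)·-0.8889 - (3)·-0.7000 - (-4)·-1.0833) / (12) = -1.2602

-0.7000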